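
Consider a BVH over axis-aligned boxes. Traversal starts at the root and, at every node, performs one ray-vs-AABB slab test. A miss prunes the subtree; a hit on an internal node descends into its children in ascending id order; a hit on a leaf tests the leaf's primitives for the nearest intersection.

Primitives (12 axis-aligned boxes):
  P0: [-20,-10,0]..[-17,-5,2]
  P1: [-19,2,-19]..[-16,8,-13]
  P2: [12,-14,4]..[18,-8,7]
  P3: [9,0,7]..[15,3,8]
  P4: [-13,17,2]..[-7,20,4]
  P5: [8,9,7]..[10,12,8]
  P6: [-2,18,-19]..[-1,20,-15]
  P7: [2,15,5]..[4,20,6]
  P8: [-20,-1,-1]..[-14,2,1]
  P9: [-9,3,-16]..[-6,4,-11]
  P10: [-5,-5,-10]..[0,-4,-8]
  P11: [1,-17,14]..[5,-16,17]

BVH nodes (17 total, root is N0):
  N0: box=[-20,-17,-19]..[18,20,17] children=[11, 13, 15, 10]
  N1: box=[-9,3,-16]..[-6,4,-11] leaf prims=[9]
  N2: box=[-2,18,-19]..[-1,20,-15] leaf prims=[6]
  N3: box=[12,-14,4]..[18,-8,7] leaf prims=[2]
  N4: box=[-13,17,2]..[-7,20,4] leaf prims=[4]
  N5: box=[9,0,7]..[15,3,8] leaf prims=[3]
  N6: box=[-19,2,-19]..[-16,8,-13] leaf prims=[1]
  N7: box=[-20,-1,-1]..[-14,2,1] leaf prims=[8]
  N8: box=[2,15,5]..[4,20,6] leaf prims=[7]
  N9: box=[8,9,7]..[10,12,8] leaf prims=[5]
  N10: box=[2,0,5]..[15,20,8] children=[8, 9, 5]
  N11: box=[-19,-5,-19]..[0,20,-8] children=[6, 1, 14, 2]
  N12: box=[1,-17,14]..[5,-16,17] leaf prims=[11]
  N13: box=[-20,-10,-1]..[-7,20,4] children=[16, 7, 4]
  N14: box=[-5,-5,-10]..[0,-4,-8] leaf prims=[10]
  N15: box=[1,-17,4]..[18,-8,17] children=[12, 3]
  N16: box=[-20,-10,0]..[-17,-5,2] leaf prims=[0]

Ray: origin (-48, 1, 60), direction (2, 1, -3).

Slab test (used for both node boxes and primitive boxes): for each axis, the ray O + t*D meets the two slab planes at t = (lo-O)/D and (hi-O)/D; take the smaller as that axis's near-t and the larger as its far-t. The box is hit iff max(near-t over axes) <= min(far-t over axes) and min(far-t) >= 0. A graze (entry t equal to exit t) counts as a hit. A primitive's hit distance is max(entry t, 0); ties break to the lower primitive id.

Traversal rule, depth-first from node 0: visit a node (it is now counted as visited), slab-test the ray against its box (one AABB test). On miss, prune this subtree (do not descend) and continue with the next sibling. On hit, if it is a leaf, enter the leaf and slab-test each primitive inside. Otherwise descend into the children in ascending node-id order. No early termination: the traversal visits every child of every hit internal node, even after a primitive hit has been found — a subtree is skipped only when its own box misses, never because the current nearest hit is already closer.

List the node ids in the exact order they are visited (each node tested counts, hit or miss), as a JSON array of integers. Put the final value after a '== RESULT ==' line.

Traverse from the root:
N0 x:[14,33] y:[-18,19] z:[43/3,79/3] -> hit [43/3,19], descend [10, 11, 13, 15]
  N10 x:[25,63/2] y:[-1,19] z:[52/3,55/3] -> miss, prune
  N11 x:[29/2,24] y:[-6,19] z:[68/3,79/3] -> miss, prune
  N13 x:[14,41/2] y:[-11,19] z:[56/3,61/3] -> hit [56/3,19], descend [4, 7, 16]
    N4 x:[35/2,41/2] y:[16,19] z:[56/3,58/3] -> hit [56/3,19] leaf, test {P4@t=56/3}
    N7 x:[14,17] y:[-2,1] z:[59/3,61/3] -> miss, prune
    N16 x:[14,31/2] y:[-11,-6] z:[58/3,20] -> miss, prune
  N15 x:[49/2,33] y:[-18,-9] z:[43/3,56/3] -> miss, prune

8 AABB tests over nodes [0, 10, 11, 13, 4, 7, 16, 15]; 1 leaf entered; closest P4.

== RESULT ==
[0, 10, 11, 13, 4, 7, 16, 15]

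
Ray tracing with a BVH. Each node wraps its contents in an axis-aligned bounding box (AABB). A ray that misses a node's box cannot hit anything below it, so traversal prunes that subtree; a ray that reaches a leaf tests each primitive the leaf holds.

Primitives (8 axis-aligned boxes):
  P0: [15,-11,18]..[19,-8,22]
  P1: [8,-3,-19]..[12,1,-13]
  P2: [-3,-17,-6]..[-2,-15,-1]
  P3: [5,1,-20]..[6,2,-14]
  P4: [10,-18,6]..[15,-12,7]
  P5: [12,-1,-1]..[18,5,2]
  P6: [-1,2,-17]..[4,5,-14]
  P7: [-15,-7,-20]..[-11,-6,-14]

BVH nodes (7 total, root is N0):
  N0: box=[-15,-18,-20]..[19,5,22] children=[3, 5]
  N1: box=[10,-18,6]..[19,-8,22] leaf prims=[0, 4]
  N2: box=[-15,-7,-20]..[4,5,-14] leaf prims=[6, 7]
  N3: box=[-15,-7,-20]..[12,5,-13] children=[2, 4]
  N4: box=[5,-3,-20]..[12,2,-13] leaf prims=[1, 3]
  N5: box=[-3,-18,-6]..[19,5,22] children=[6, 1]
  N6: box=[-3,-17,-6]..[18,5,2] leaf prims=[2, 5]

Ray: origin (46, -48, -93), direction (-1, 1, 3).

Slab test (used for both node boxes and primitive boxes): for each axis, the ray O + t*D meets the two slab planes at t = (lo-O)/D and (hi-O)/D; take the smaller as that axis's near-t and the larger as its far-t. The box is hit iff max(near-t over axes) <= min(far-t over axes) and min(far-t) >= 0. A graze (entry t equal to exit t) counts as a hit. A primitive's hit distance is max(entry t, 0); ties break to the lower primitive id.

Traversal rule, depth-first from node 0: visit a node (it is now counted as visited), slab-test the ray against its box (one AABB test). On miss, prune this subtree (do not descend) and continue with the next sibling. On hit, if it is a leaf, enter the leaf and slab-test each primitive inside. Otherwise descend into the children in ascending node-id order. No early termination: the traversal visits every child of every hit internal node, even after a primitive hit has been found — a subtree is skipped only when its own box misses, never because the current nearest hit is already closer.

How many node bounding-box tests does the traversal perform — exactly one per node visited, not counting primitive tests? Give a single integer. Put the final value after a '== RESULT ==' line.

Walk:
N0 x:[27,61] y:[30,53] z:[73/3,115/3] -> hit [30,115/3], descend [3, 5]
  N3 x:[34,61] y:[41,53] z:[73/3,80/3] -> miss, prune
  N5 x:[27,49] y:[30,53] z:[29,115/3] -> hit [30,115/3], descend [1, 6]
    N1 x:[27,36] y:[30,40] z:[33,115/3] -> hit [33,36] leaf, test {P0(miss), P4@t=33}
    N6 x:[28,49] y:[31,53] z:[29,95/3] -> hit [31,95/3] leaf, test {P2(miss), P5(miss)}

Summary -> nodes [0, 3, 5, 1, 6]; box-tests=5; leaf-entries=2; first=P4

== RESULT ==
5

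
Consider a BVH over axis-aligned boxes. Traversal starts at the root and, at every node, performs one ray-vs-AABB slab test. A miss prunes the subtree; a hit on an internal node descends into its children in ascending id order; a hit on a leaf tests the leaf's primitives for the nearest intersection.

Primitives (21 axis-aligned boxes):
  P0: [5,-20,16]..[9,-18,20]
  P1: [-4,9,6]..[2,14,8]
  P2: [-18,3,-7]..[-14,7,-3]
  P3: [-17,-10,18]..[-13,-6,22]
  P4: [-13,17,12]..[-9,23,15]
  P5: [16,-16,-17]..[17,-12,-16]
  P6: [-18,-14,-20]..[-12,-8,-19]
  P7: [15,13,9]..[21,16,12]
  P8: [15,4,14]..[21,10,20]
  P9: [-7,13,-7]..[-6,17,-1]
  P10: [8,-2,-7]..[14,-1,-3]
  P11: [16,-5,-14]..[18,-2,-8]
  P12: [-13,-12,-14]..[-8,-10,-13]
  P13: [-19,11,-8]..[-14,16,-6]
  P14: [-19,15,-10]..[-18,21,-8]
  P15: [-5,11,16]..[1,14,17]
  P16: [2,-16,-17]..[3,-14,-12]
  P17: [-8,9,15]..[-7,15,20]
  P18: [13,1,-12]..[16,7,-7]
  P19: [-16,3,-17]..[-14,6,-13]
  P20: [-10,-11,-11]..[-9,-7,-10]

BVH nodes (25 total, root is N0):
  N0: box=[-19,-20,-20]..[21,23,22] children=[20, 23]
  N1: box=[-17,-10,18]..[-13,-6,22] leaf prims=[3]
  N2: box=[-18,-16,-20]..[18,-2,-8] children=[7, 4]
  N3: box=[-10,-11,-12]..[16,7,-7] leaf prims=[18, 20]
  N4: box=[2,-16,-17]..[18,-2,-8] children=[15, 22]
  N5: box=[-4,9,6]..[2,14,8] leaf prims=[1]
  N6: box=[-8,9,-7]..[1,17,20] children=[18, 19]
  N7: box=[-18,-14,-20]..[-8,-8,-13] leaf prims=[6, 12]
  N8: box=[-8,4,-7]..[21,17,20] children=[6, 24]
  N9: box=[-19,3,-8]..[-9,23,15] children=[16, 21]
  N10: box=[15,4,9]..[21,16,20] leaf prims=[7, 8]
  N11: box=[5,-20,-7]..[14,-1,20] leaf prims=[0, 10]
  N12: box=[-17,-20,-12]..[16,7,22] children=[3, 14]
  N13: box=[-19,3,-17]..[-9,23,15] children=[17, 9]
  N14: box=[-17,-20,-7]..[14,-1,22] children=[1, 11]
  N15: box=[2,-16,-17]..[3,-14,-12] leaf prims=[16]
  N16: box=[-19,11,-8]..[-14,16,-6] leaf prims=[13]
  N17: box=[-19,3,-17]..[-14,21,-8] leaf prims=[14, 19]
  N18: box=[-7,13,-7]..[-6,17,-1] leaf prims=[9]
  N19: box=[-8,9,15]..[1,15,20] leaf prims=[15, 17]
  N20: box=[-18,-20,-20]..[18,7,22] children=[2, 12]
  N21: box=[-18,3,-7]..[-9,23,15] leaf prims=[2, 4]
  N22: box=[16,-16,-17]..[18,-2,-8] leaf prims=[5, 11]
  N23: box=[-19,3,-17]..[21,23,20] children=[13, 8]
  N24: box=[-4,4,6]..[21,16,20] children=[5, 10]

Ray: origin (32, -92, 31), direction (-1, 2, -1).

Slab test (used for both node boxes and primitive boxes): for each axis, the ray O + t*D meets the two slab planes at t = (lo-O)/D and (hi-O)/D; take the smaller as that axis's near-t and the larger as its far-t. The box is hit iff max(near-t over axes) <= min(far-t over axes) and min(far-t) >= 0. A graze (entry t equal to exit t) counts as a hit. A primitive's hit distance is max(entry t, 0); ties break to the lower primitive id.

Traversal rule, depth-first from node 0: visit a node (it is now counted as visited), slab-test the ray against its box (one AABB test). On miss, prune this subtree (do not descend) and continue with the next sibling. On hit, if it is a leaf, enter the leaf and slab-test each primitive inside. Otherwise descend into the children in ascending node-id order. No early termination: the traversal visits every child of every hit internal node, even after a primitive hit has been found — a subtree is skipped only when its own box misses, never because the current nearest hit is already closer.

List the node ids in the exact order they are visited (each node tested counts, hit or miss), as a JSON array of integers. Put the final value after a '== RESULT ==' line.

Walk:
N0 x:[11,51] y:[36,115/2] z:[9,51] -> hit [36,51], descend [20, 23]
  N20 x:[14,50] y:[36,99/2] z:[9,51] -> hit [36,99/2], descend [2, 12]
    N2 x:[14,50] y:[38,45] z:[39,51] -> hit [39,45], descend [4, 7]
      N4 x:[14,30] y:[38,45] z:[39,48] -> miss, prune
      N7 x:[40,50] y:[39,42] z:[44,51] -> miss, prune
    N12 x:[16,49] y:[36,99/2] z:[9,43] -> hit [36,43], descend [3, 14]
      N3 x:[16,42] y:[81/2,99/2] z:[38,43] -> hit [81/2,42] leaf, test {P18(miss), P20@t=41}
      N14 x:[18,49] y:[36,91/2] z:[9,38] -> hit [36,38], descend [1, 11]
        N1 x:[45,49] y:[41,43] z:[9,13] -> miss, prune
        N11 x:[18,27] y:[36,91/2] z:[11,38] -> miss, prune
  N23 x:[11,51] y:[95/2,115/2] z:[11,48] -> hit [95/2,48], descend [8, 13]
    N8 x:[11,40] y:[48,109/2] z:[11,38] -> miss, prune
    N13 x:[41,51] y:[95/2,115/2] z:[16,48] -> hit [95/2,48], descend [9, 17]
      N9 x:[41,51] y:[95/2,115/2] z:[16,39] -> miss, prune
      N17 x:[46,51] y:[95/2,113/2] z:[39,48] -> hit [95/2,48] leaf, test {P14(miss), P19@t=95/2}

order=[0, 20, 2, 4, 7, 12, 3, 14, 1, 11, 23, 8, 13, 9, 17]  |boxes|=15  |leaves|=2  hit=P20

== RESULT ==
[0, 20, 2, 4, 7, 12, 3, 14, 1, 11, 23, 8, 13, 9, 17]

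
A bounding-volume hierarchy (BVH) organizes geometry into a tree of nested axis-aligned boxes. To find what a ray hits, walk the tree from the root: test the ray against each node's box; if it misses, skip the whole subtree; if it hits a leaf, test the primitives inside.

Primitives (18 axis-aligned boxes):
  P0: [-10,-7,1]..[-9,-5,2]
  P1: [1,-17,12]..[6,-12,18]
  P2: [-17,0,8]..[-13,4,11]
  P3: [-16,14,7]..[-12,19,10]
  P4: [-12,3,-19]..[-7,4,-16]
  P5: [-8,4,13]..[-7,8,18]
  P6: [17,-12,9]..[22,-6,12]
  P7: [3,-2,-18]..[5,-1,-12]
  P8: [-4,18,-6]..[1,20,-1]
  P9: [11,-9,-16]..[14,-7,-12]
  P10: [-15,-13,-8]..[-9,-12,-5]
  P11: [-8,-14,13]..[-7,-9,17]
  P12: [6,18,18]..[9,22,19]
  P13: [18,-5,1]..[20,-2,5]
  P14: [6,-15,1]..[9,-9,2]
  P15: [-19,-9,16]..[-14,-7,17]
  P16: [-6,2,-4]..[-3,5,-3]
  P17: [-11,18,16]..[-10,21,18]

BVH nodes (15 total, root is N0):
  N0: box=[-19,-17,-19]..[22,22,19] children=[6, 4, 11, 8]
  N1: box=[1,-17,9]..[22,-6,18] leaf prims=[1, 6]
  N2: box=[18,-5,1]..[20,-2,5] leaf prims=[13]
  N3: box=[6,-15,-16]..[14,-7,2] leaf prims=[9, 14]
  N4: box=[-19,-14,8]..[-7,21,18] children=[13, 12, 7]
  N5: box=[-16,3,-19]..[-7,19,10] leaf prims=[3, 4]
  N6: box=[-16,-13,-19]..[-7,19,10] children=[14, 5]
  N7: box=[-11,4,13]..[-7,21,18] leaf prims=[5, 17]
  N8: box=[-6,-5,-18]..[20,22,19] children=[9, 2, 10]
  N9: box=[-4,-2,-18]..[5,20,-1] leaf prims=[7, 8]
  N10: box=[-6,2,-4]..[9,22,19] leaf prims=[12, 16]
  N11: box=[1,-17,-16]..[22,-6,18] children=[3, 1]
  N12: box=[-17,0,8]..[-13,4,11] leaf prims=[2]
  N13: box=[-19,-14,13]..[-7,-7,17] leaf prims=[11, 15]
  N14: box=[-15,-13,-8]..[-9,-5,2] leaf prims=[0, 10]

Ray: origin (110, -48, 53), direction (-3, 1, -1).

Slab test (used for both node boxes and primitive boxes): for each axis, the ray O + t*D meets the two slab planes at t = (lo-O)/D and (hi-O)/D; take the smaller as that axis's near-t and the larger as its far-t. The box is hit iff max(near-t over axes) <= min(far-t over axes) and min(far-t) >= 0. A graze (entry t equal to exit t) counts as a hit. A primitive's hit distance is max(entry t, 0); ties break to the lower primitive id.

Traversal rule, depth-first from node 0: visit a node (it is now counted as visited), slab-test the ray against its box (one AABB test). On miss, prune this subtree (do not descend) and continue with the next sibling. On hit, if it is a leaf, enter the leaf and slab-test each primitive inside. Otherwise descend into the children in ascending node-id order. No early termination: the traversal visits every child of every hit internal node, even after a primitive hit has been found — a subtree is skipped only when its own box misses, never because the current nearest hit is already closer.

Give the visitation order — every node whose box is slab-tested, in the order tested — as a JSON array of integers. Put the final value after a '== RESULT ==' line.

Traverse from the root:
N0 x:[88/3,43] y:[31,70] z:[34,72] -> hit [34,43], descend [4, 6, 8, 11]
  N4 x:[39,43] y:[34,69] z:[35,45] -> hit [39,43], descend [7, 12, 13]
    N7 x:[39,121/3] y:[52,69] z:[35,40] -> miss, prune
    N12 x:[41,127/3] y:[48,52] z:[42,45] -> miss, prune
    N13 x:[39,43] y:[34,41] z:[36,40] -> hit [39,40] leaf, test {P11@t=39, P15(miss)}
  N6 x:[39,42] y:[35,67] z:[43,72] -> miss, prune
  N8 x:[30,116/3] y:[43,70] z:[34,71] -> miss, prune
  N11 x:[88/3,109/3] y:[31,42] z:[35,69] -> hit [35,109/3], descend [1, 3]
    N1 x:[88/3,109/3] y:[31,42] z:[35,44] -> hit [35,109/3] leaf, test {P1@t=35, P6(miss)}
    N3 x:[32,104/3] y:[33,41] z:[51,69] -> miss, prune

order=[0, 4, 7, 12, 13, 6, 8, 11, 1, 3]  |boxes|=10  |leaves|=2  hit=P1

== RESULT ==
[0, 4, 7, 12, 13, 6, 8, 11, 1, 3]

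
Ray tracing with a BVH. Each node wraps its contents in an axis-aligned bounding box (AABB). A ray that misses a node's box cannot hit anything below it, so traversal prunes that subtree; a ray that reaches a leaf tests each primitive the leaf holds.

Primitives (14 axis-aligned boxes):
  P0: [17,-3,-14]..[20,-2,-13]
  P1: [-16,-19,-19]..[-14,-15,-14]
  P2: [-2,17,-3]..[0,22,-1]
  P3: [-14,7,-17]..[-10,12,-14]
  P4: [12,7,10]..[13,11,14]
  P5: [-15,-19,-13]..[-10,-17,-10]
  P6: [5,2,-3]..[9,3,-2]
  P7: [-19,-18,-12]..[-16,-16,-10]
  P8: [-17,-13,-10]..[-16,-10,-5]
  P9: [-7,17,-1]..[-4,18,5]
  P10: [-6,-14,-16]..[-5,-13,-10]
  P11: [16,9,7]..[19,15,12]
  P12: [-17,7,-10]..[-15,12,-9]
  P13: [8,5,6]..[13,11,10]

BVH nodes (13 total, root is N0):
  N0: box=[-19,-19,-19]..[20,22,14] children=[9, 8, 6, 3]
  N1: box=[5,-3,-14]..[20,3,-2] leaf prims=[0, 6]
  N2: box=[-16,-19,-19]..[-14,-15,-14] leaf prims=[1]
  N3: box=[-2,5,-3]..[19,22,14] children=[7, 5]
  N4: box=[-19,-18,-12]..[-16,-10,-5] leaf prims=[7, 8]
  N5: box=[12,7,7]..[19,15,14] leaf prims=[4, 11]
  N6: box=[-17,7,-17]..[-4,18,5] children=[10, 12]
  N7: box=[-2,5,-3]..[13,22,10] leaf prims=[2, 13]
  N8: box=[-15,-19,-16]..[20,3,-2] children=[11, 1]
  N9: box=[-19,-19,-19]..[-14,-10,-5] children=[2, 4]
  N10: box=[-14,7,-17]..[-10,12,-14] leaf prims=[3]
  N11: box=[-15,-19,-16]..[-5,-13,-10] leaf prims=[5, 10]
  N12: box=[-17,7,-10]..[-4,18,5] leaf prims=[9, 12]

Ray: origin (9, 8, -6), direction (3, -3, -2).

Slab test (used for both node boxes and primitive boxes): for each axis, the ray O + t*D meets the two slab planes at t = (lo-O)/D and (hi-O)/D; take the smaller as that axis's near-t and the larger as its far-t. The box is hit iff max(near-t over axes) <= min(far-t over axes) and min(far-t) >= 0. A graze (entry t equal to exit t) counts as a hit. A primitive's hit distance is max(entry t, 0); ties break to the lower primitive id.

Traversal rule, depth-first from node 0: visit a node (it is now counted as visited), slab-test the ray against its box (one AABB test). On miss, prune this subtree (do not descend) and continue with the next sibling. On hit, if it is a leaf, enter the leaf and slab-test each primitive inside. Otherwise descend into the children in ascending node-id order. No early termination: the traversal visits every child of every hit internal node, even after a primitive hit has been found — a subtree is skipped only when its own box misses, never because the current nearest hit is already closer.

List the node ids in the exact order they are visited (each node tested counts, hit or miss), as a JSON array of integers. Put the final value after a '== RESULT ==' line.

Walk:
N0 x:[-28/3,11/3] y:[-14/3,9] z:[-10,13/2] -> hit [-14/3,11/3], descend [3, 6, 8, 9]
  N3 x:[-11/3,10/3] y:[-14/3,1] z:[-10,-3/2] -> miss, prune
  N6 x:[-26/3,-13/3] y:[-10/3,1/3] z:[-11/2,11/2] -> miss, prune
  N8 x:[-8,11/3] y:[5/3,9] z:[-2,5] -> hit [5/3,11/3], descend [1, 11]
    N1 x:[-4/3,11/3] y:[5/3,11/3] z:[-2,4] -> hit [5/3,11/3] leaf, test {P0@t=7/2, P6(miss)}
    N11 x:[-8,-14/3] y:[7,9] z:[2,5] -> miss, prune
  N9 x:[-28/3,-23/3] y:[6,9] z:[-1/2,13/2] -> miss, prune

order=[0, 3, 6, 8, 1, 11, 9]  |boxes|=7  |leaves|=1  hit=P0

== RESULT ==
[0, 3, 6, 8, 1, 11, 9]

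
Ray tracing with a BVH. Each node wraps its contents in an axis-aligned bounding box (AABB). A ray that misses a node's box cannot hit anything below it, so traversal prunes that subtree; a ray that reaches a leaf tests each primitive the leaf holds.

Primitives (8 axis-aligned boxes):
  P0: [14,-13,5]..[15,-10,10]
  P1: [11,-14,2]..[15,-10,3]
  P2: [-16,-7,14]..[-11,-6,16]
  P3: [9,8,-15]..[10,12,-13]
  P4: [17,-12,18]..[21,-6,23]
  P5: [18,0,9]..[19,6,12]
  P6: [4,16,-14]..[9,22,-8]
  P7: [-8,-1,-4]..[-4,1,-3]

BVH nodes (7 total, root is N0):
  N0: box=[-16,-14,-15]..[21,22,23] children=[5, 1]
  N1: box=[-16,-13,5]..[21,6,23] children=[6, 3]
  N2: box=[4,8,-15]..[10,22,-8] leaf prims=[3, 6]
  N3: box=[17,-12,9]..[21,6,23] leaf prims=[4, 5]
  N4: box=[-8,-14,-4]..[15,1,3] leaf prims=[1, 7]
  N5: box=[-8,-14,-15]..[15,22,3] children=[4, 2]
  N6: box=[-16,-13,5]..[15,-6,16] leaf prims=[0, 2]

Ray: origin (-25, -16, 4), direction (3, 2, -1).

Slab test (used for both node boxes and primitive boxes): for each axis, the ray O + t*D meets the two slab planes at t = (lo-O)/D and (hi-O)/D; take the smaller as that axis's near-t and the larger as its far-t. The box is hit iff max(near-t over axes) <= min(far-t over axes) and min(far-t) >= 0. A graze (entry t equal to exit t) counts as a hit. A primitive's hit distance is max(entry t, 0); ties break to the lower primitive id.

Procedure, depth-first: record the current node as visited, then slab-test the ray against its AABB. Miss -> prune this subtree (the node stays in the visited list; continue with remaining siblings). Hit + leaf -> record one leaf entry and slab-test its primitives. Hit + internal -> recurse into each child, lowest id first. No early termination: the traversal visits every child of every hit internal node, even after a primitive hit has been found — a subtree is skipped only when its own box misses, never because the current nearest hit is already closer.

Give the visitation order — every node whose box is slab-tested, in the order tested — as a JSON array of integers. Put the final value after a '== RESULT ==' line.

Trace the traversal:
N0 x:[3,46/3] y:[1,19] z:[-19,19] -> hit [3,46/3], descend [1, 5]
  N1 x:[3,46/3] y:[3/2,11] z:[-19,-1] -> miss, prune
  N5 x:[17/3,40/3] y:[1,19] z:[1,19] -> hit [17/3,40/3], descend [2, 4]
    N2 x:[29/3,35/3] y:[12,19] z:[12,19] -> miss, prune
    N4 x:[17/3,40/3] y:[1,17/2] z:[1,8] -> hit [17/3,8] leaf, test {P1(miss), P7(miss)}

5 AABB tests over nodes [0, 1, 5, 2, 4]; 1 leaf entered; closest miss.

== RESULT ==
[0, 1, 5, 2, 4]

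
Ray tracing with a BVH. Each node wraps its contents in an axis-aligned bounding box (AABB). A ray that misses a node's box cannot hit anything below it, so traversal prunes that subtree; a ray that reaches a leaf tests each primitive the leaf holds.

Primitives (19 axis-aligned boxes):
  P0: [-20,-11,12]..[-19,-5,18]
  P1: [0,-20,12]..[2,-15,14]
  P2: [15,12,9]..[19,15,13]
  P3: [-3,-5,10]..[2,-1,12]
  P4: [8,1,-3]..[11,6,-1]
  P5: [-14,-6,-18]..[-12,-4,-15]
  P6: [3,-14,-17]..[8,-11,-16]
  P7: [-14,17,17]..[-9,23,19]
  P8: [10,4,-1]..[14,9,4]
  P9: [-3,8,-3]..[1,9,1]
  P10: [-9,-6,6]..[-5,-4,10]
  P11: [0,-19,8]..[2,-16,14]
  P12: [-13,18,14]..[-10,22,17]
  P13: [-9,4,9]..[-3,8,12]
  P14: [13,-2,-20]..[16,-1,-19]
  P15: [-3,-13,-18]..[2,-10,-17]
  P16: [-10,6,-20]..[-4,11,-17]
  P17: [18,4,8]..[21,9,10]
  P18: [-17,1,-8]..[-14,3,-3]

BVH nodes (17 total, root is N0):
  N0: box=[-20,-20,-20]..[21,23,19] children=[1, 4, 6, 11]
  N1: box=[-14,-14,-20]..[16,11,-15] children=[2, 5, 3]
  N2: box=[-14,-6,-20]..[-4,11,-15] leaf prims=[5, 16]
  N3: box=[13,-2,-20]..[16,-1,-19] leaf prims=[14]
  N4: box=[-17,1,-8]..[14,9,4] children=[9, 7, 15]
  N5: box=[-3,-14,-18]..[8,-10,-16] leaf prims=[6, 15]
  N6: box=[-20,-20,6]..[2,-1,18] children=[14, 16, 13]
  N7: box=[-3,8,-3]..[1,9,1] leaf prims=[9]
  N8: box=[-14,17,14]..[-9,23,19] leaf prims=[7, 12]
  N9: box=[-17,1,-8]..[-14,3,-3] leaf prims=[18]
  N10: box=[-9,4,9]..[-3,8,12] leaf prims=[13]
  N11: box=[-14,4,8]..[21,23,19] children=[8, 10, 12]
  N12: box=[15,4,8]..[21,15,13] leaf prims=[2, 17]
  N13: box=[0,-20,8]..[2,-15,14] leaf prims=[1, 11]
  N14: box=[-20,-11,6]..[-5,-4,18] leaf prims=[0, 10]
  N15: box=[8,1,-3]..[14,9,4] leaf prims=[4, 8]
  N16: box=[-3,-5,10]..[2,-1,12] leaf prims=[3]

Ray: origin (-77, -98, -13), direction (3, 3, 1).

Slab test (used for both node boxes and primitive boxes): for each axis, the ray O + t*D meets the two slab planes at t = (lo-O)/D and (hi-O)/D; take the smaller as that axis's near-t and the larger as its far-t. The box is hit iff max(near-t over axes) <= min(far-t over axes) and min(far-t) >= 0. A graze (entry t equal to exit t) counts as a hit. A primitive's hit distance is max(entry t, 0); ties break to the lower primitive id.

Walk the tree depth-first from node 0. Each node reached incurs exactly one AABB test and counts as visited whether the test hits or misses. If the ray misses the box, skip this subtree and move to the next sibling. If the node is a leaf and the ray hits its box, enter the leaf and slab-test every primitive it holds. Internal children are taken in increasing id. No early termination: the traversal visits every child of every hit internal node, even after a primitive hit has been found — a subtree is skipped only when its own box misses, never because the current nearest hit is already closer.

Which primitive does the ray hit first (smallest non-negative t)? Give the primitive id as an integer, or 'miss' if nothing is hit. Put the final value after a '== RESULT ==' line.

Walk:
N0 x:[19,98/3] y:[26,121/3] z:[-7,32] -> hit [26,32], descend [1, 4, 6, 11]
  N1 x:[21,31] y:[28,109/3] z:[-7,-2] -> miss, prune
  N4 x:[20,91/3] y:[33,107/3] z:[5,17] -> miss, prune
  N6 x:[19,79/3] y:[26,97/3] z:[19,31] -> hit [26,79/3], descend [13, 14, 16]
    N13 x:[77/3,79/3] y:[26,83/3] z:[21,27] -> hit [26,79/3] leaf, test {P1@t=26, P11@t=79/3}
    N14 x:[19,24] y:[29,94/3] z:[19,31] -> miss, prune
    N16 x:[74/3,79/3] y:[31,97/3] z:[23,25] -> miss, prune
  N11 x:[21,98/3] y:[34,121/3] z:[21,32] -> miss, prune

order=[0, 1, 4, 6, 13, 14, 16, 11]  |boxes|=8  |leaves|=1  hit=P1

== RESULT ==
1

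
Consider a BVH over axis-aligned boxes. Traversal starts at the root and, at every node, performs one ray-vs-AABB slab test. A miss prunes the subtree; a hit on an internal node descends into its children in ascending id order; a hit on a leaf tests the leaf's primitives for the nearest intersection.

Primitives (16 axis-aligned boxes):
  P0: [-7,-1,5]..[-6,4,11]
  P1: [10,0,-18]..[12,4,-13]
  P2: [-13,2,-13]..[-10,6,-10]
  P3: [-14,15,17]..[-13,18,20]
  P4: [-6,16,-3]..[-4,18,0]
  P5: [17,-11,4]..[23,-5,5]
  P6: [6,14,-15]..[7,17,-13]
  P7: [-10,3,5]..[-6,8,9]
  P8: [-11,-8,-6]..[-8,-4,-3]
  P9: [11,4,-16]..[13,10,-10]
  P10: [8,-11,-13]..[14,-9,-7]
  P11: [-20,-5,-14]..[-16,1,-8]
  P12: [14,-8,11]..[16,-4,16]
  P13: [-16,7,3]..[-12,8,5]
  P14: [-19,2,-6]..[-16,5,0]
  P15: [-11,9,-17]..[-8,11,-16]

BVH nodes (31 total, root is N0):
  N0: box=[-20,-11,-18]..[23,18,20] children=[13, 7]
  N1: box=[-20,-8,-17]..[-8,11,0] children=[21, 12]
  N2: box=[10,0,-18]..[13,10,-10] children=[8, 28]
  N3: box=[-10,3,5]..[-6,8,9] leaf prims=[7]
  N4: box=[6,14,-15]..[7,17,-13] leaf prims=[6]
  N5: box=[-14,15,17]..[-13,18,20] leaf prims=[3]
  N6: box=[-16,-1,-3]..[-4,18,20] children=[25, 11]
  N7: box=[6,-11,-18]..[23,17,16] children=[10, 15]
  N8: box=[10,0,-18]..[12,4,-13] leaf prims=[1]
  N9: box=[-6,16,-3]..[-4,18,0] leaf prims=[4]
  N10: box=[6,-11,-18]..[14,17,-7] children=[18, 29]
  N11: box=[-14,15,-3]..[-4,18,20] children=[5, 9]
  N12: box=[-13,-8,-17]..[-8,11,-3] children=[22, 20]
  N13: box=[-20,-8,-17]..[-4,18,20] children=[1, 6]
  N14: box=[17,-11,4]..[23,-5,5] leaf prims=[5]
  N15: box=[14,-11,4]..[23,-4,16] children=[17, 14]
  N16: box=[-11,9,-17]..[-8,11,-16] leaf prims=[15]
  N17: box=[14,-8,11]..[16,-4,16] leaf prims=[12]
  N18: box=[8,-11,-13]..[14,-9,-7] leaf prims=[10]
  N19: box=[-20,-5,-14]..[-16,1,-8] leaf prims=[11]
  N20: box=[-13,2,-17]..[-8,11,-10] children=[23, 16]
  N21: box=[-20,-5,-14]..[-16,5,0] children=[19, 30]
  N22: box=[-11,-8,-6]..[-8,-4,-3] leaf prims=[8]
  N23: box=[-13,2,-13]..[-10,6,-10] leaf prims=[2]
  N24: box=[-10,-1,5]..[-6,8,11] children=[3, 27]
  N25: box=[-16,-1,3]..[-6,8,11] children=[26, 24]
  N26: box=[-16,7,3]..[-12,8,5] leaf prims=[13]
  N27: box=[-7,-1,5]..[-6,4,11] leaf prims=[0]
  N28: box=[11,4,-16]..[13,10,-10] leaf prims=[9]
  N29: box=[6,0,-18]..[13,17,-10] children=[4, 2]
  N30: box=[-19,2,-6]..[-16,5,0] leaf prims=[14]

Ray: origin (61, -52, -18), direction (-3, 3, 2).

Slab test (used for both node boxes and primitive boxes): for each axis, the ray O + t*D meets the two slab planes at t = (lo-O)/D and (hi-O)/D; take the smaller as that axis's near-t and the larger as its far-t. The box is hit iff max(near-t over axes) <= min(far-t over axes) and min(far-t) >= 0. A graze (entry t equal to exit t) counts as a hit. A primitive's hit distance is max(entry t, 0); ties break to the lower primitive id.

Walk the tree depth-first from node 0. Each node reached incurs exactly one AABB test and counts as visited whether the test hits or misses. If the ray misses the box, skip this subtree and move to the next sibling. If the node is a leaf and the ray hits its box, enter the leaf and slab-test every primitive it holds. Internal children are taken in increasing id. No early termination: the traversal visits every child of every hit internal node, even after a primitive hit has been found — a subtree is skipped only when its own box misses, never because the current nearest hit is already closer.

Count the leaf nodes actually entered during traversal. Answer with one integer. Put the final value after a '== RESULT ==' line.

Trace the traversal:
N0 x:[38/3,27] y:[41/3,70/3] z:[0,19] -> hit [41/3,19], descend [7, 13]
  N7 x:[38/3,55/3] y:[41/3,23] z:[0,17] -> hit [41/3,17], descend [10, 15]
    N10 x:[47/3,55/3] y:[41/3,23] z:[0,11/2] -> miss, prune
    N15 x:[38/3,47/3] y:[41/3,16] z:[11,17] -> hit [41/3,47/3], descend [14, 17]
      N14 x:[38/3,44/3] y:[41/3,47/3] z:[11,23/2] -> miss, prune
      N17 x:[15,47/3] y:[44/3,16] z:[29/2,17] -> hit [15,47/3] leaf, test {P12@t=15}
  N13 x:[65/3,27] y:[44/3,70/3] z:[1/2,19] -> miss, prune

Visited [0, 7, 10, 15, 14, 17, 13]. Tests: 7 box, 1 leaf. Nearest: P12.

== RESULT ==
1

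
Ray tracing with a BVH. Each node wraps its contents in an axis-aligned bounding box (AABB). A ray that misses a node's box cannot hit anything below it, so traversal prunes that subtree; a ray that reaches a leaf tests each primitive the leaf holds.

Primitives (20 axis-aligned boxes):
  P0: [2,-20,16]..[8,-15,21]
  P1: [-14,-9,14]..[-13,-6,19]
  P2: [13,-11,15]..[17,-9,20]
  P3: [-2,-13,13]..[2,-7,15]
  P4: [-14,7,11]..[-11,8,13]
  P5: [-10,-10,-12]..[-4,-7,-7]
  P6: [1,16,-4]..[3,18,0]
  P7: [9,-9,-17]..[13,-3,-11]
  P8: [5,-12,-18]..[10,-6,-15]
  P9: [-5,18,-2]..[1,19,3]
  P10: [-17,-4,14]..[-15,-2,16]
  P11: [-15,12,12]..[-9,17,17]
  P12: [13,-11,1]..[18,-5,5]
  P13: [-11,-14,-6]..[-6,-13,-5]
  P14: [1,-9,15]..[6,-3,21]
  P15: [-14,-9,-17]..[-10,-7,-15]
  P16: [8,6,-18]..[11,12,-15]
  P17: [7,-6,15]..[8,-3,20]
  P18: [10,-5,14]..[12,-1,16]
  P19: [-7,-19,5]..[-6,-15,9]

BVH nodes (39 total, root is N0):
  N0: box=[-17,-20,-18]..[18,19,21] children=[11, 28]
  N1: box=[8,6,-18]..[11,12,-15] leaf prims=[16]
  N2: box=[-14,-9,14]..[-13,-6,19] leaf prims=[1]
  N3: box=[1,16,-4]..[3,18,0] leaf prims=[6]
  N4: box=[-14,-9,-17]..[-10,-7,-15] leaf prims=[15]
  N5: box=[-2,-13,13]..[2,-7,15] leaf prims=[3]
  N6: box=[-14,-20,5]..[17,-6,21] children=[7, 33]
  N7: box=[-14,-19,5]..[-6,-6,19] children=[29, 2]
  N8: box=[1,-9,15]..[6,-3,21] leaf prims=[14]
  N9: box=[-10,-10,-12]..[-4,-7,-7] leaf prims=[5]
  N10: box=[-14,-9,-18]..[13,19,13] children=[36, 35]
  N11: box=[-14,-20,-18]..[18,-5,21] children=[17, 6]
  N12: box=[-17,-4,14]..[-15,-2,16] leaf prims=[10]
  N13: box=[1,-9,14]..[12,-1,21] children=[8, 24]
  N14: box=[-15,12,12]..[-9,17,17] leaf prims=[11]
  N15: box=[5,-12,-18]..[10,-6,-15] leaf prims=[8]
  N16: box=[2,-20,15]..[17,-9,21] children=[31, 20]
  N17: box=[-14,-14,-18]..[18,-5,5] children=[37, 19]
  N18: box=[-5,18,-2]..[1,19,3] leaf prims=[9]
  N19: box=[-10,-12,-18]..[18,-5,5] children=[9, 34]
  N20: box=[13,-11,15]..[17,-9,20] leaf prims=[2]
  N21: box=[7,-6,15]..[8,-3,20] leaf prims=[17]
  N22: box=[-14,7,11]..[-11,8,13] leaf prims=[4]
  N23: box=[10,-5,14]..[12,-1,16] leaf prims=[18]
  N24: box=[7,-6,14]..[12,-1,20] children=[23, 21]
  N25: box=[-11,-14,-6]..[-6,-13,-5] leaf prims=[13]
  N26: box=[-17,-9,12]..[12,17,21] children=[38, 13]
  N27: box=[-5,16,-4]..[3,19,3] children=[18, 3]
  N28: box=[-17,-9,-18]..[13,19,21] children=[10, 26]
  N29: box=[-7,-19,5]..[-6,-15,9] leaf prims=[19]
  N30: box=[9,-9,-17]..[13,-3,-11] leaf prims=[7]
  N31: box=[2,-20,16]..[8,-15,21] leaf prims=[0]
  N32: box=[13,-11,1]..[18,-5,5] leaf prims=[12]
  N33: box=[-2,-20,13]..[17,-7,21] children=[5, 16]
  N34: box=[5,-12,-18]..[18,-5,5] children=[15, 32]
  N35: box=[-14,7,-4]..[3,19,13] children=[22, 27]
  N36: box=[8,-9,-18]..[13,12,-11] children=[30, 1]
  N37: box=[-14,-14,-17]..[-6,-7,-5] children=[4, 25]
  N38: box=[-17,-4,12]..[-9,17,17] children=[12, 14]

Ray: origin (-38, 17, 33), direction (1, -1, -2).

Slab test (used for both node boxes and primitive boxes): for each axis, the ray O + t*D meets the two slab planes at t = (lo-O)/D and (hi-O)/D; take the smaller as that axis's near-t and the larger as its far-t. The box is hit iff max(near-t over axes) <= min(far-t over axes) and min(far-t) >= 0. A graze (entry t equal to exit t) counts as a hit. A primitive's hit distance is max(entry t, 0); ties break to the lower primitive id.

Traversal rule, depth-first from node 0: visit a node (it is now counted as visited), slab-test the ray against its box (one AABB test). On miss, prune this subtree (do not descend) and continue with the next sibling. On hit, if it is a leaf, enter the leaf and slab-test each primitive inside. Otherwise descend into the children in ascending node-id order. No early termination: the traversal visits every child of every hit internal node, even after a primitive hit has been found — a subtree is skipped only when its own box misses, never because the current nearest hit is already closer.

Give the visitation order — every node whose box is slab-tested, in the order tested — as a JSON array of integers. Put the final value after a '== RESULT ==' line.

Walk:
N0 x:[21,56] y:[-2,37] z:[6,51/2] -> hit [21,51/2], descend [11, 28]
  N11 x:[24,56] y:[22,37] z:[6,51/2] -> hit [24,51/2], descend [6, 17]
    N6 x:[24,55] y:[23,37] z:[6,14] -> miss, prune
    N17 x:[24,56] y:[22,31] z:[14,51/2] -> hit [24,51/2], descend [19, 37]
      N19 x:[28,56] y:[22,29] z:[14,51/2] -> miss, prune
      N37 x:[24,32] y:[24,31] z:[19,25] -> hit [24,25], descend [4, 25]
        N4 x:[24,28] y:[24,26] z:[24,25] -> hit [24,25] leaf, test {P15@t=24}
        N25 x:[27,32] y:[30,31] z:[19,39/2] -> miss, prune
  N28 x:[21,51] y:[-2,26] z:[6,51/2] -> hit [21,51/2], descend [10, 26]
    N10 x:[24,51] y:[-2,26] z:[10,51/2] -> hit [24,51/2], descend [35, 36]
      N35 x:[24,41] y:[-2,10] z:[10,37/2] -> miss, prune
      N36 x:[46,51] y:[5,26] z:[22,51/2] -> miss, prune
    N26 x:[21,50] y:[0,26] z:[6,21/2] -> miss, prune

13 AABB tests over nodes [0, 11, 6, 17, 19, 37, 4, 25, 28, 10, 35, 36, 26]; 1 leaf entered; closest P15.

== RESULT ==
[0, 11, 6, 17, 19, 37, 4, 25, 28, 10, 35, 36, 26]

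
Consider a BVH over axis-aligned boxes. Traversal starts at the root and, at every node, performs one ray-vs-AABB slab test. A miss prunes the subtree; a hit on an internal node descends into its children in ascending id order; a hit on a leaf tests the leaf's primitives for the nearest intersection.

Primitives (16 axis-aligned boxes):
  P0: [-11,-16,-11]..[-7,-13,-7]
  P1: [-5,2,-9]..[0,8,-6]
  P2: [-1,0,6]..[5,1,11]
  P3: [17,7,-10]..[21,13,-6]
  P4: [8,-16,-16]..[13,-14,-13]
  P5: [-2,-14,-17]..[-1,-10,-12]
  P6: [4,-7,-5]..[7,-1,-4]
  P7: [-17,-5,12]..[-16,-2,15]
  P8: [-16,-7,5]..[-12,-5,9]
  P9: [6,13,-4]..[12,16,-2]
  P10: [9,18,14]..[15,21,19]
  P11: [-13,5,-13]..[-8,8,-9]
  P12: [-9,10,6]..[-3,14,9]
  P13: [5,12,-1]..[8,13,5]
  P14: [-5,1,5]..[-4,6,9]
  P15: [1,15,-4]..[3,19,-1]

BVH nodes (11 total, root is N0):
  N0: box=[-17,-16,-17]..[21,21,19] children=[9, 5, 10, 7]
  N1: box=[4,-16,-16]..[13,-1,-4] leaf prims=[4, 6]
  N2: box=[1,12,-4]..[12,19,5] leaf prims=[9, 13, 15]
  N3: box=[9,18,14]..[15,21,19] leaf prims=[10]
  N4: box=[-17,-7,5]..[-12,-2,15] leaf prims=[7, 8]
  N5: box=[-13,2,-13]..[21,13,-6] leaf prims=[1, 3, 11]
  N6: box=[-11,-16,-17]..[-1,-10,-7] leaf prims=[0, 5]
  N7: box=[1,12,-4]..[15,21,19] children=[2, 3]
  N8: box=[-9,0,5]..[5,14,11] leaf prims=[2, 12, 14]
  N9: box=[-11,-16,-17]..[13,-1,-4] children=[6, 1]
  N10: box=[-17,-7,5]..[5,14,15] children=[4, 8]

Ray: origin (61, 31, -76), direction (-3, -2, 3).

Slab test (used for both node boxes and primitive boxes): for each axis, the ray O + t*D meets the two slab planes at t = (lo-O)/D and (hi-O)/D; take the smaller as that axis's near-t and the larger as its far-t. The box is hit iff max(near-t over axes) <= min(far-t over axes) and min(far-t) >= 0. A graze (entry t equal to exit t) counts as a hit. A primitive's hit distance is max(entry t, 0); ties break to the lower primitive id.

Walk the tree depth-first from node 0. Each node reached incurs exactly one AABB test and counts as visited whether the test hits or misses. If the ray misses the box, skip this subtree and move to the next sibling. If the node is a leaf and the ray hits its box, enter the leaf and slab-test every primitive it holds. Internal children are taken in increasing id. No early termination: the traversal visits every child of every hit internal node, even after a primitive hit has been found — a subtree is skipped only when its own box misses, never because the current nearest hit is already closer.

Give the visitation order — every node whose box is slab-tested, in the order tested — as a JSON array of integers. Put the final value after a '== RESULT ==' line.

Walk:
N0 x:[40/3,26] y:[5,47/2] z:[59/3,95/3] -> hit [59/3,47/2], descend [5, 7, 9, 10]
  N5 x:[40/3,74/3] y:[9,29/2] z:[21,70/3] -> miss, prune
  N7 x:[46/3,20] y:[5,19/2] z:[24,95/3] -> miss, prune
  N9 x:[16,24] y:[16,47/2] z:[59/3,24] -> hit [59/3,47/2], descend [1, 6]
    N1 x:[16,19] y:[16,47/2] z:[20,24] -> miss, prune
    N6 x:[62/3,24] y:[41/2,47/2] z:[59/3,23] -> hit [62/3,23] leaf, test {P0@t=68/3, P5@t=62/3}
  N10 x:[56/3,26] y:[17/2,19] z:[27,91/3] -> miss, prune

7 AABB tests over nodes [0, 5, 7, 9, 1, 6, 10]; 1 leaf entered; closest P5.

== RESULT ==
[0, 5, 7, 9, 1, 6, 10]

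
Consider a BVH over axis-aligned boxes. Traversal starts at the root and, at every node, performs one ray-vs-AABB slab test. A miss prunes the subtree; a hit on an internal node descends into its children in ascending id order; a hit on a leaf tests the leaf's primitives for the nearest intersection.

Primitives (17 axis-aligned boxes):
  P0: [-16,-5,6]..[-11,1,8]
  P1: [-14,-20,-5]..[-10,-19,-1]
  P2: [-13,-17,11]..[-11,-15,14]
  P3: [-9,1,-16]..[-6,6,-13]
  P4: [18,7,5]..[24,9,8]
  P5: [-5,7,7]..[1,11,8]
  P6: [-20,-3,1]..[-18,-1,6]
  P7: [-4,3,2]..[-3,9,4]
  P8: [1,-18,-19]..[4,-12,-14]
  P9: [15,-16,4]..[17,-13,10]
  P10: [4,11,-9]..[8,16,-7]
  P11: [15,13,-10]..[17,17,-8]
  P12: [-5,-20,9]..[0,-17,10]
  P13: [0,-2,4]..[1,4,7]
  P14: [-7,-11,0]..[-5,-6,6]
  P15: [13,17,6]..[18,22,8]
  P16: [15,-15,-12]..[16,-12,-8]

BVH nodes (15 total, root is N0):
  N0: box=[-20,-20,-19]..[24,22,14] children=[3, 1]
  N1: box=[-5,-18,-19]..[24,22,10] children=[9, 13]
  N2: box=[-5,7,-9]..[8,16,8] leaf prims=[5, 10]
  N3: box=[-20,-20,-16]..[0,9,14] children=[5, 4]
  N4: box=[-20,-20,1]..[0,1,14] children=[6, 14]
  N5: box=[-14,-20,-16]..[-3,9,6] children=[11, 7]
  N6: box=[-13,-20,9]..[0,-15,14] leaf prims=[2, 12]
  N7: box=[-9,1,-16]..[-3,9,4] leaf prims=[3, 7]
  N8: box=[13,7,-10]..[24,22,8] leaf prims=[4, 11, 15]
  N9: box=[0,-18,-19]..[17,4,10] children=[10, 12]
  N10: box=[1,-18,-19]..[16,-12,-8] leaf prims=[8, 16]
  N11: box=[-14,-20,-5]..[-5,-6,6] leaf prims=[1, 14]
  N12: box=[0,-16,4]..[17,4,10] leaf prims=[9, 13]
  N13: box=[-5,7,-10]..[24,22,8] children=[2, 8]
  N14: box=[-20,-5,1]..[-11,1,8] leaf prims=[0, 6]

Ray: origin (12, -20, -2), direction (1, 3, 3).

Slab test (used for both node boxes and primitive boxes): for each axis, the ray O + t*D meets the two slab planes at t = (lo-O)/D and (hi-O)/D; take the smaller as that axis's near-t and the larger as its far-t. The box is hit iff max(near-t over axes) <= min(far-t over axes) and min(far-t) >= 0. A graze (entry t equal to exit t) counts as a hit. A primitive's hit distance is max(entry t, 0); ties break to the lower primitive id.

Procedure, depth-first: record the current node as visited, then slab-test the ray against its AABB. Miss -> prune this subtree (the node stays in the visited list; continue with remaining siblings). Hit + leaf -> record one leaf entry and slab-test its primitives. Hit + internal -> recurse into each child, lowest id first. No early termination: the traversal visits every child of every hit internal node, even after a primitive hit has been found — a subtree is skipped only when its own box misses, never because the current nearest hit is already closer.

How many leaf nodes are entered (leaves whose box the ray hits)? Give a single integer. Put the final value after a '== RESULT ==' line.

Trace the traversal:
N0 x:[-32,12] y:[0,14] z:[-17/3,16/3] -> hit [0,16/3], descend [1, 3]
  N1 x:[-17,12] y:[2/3,14] z:[-17/3,4] -> hit [2/3,4], descend [9, 13]
    N9 x:[-12,5] y:[2/3,8] z:[-17/3,4] -> hit [2/3,4], descend [10, 12]
      N10 x:[-11,4] y:[2/3,8/3] z:[-17/3,-2] -> miss, prune
      N12 x:[-12,5] y:[4/3,8] z:[2,4] -> hit [2,4] leaf, test {P9(miss), P13(miss)}
    N13 x:[-17,12] y:[9,14] z:[-8/3,10/3] -> miss, prune
  N3 x:[-32,-12] y:[0,29/3] z:[-14/3,16/3] -> miss, prune

Visited [0, 1, 9, 10, 12, 13, 3]. Tests: 7 box, 1 leaf. Nearest: miss.

== RESULT ==
1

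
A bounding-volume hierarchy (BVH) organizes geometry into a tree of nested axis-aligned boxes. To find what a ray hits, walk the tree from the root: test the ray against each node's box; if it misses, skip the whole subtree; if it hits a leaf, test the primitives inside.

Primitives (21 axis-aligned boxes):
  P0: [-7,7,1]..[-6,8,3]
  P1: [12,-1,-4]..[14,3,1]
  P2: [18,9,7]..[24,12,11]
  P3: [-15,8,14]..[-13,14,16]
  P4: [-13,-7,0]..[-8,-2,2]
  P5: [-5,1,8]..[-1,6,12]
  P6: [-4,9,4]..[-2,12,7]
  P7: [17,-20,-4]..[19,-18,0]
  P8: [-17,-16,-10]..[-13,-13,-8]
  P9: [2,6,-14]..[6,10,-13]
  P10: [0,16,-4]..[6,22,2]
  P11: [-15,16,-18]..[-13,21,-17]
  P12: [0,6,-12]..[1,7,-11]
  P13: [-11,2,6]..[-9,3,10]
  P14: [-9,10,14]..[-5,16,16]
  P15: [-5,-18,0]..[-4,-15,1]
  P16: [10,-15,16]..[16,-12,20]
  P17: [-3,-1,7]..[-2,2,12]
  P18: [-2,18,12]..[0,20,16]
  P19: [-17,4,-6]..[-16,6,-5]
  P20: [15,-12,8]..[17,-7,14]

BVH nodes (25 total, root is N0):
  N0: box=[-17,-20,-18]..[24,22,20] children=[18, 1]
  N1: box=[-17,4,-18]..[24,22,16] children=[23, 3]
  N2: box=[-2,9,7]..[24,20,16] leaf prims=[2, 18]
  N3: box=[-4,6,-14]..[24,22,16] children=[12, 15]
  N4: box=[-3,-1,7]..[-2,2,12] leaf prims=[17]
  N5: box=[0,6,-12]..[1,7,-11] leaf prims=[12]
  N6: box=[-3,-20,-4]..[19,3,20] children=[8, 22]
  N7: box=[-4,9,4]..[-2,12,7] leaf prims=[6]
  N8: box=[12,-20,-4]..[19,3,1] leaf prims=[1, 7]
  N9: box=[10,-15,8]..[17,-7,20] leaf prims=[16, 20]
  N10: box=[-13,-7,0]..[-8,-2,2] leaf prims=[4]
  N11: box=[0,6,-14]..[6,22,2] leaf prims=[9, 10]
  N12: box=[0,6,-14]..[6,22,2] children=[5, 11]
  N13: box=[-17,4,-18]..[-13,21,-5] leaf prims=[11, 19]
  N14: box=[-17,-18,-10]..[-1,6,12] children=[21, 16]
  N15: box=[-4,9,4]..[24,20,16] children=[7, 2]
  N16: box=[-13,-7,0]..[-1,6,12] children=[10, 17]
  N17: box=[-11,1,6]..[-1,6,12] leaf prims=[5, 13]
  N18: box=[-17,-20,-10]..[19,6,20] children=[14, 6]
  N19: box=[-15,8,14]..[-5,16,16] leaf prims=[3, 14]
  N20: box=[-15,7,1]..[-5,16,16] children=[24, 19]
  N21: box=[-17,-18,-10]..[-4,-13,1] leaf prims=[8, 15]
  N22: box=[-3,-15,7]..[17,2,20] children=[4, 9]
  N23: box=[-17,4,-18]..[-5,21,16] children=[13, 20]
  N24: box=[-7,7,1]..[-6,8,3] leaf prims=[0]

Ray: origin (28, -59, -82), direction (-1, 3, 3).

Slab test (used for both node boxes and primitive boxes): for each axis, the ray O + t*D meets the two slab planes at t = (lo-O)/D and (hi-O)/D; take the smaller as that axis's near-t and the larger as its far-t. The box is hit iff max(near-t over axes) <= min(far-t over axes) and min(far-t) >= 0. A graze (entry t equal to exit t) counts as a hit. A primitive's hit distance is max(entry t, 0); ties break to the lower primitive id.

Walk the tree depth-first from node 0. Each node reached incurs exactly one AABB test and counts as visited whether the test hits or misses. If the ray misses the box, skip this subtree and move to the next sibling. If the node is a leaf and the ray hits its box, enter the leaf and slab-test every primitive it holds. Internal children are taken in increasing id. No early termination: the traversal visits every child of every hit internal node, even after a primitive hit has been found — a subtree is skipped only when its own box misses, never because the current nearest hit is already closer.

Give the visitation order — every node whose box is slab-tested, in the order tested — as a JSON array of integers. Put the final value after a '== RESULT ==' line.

Trace the traversal:
N0 x:[4,45] y:[13,27] z:[64/3,34] -> hit [64/3,27], descend [1, 18]
  N1 x:[4,45] y:[21,27] z:[64/3,98/3] -> hit [64/3,27], descend [3, 23]
    N3 x:[4,32] y:[65/3,27] z:[68/3,98/3] -> hit [68/3,27], descend [12, 15]
      N12 x:[22,28] y:[65/3,27] z:[68/3,28] -> hit [68/3,27], descend [5, 11]
        N5 x:[27,28] y:[65/3,22] z:[70/3,71/3] -> miss, prune
        N11 x:[22,28] y:[65/3,27] z:[68/3,28] -> hit [68/3,27] leaf, test {P9@t=68/3, P10@t=26}
      N15 x:[4,32] y:[68/3,79/3] z:[86/3,98/3] -> miss, prune
    N23 x:[33,45] y:[21,80/3] z:[64/3,98/3] -> miss, prune
  N18 x:[9,45] y:[13,65/3] z:[24,34] -> miss, prune

order=[0, 1, 3, 12, 5, 11, 15, 23, 18]  |boxes|=9  |leaves|=1  hit=P9

== RESULT ==
[0, 1, 3, 12, 5, 11, 15, 23, 18]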